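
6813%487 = 482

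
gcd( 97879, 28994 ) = 1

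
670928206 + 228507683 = 899435889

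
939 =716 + 223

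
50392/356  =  12598/89 = 141.55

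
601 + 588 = 1189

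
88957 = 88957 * 1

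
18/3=6 =6.00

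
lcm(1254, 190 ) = 6270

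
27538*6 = 165228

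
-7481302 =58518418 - 65999720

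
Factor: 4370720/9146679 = 2^5* 3^( - 1) * 5^1*59^1*463^1*3048893^( - 1)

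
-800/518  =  -400/259 = - 1.54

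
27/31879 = 27/31879=0.00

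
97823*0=0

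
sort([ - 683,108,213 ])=[-683,108,213 ]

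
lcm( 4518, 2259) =4518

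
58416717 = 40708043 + 17708674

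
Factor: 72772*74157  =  5396553204 = 2^2*3^1 * 7^1*19^1*23^1 * 113^1*1301^1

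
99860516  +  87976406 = 187836922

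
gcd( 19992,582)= 6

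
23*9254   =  212842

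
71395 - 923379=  - 851984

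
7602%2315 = 657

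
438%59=25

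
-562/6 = - 94 + 1/3 = - 93.67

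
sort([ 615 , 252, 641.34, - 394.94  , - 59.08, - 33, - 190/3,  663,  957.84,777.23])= [ - 394.94, - 190/3, - 59.08 ,  -  33, 252,615,641.34,663,777.23 , 957.84]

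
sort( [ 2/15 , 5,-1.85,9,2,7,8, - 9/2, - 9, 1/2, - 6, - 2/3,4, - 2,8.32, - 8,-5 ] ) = [ -9, - 8,- 6, - 5,  -  9/2,  -  2,-1.85,-2/3,2/15,1/2,2, 4,5,7,8,8.32,9]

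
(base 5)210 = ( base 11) 50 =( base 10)55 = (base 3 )2001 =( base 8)67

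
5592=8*699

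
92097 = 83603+8494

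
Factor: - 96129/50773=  - 3^2*11^1*971^1*50773^( - 1) 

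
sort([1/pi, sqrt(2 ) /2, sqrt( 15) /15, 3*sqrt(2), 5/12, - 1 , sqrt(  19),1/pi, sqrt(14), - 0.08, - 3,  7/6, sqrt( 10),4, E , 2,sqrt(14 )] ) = [-3, - 1,-0.08,sqrt( 15) /15,1/pi, 1/pi, 5/12,sqrt(2 ) /2, 7/6, 2,E, sqrt( 10), sqrt( 14), sqrt (14), 4, 3*sqrt(2),sqrt(19 )] 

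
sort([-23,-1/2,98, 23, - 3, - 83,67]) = [ -83, - 23,  -  3, -1/2, 23,67,98] 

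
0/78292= 0 = 0.00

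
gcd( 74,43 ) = 1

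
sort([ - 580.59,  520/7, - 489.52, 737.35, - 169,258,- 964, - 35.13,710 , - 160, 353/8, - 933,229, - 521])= [-964,-933, - 580.59, - 521, - 489.52, - 169, - 160,  -  35.13, 353/8,520/7,229,258,710,737.35 ]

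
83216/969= 85 + 851/969 = 85.88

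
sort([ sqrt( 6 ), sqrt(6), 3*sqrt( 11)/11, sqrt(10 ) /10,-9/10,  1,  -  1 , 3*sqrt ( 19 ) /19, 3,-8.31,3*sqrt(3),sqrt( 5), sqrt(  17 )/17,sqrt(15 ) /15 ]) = [ - 8.31, - 1, - 9/10, sqrt(17 ) /17, sqrt(15)/15, sqrt( 10)/10 , 3*sqrt( 19)/19,  3*sqrt( 11)/11,  1, sqrt (5), sqrt(6),  sqrt(6),  3, 3 *sqrt(3)]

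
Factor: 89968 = 2^4*5623^1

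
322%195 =127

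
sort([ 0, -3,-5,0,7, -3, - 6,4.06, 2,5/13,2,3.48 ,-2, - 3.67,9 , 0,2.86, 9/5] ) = [ - 6, - 5, - 3.67,-3,-3,-2,0, 0,0, 5/13,9/5,2,2,2.86,  3.48,4.06, 7 , 9]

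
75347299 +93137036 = 168484335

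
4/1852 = 1/463 = 0.00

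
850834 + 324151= 1174985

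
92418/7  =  13202 + 4/7  =  13202.57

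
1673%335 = 333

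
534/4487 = 534/4487= 0.12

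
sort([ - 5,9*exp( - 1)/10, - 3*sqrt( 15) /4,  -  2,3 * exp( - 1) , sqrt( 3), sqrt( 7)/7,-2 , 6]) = [ - 5, - 3*sqrt(15)/4, - 2, - 2, 9 *exp ( - 1 )/10, sqrt( 7)/7, 3*exp( - 1 ), sqrt( 3 ), 6 ]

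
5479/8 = 684  +  7/8 = 684.88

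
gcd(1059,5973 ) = 3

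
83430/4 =20857 + 1/2 = 20857.50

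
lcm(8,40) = 40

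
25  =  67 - 42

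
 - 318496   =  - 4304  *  74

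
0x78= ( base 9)143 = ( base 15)80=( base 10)120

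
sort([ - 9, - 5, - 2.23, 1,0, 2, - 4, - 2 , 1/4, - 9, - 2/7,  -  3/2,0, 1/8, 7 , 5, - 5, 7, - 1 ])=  [-9,  -  9, - 5,- 5, - 4  , - 2.23 ,-2,-3/2, - 1,  -  2/7, 0,0,1/8, 1/4,1,2, 5, 7,7]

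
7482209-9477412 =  - 1995203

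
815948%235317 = 109997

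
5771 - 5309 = 462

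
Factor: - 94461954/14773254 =- 71^ (  -  1)*107^1*34679^( - 1)*147137^1 =- 15743659/2462209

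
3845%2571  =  1274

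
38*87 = 3306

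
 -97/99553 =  - 1+99456/99553 = - 0.00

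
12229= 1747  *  7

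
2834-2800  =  34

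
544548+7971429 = 8515977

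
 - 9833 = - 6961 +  - 2872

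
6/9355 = 6/9355= 0.00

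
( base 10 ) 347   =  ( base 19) I5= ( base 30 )bh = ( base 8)533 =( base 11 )296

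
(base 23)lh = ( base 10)500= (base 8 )764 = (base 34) EO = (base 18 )19E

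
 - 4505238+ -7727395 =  - 12232633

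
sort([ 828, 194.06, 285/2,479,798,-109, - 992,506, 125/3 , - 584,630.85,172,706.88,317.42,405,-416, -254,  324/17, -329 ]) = [  -  992, - 584,-416,-329, - 254,-109,  324/17,125/3,285/2,172,194.06,317.42,405,479,506,630.85,706.88,798 , 828 ]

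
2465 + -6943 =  - 4478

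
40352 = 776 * 52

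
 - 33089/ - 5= 6617 + 4/5 = 6617.80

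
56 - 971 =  - 915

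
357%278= 79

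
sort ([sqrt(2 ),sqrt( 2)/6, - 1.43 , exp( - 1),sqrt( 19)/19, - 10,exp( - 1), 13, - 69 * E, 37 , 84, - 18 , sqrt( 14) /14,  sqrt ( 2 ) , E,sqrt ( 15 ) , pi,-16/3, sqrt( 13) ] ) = [ - 69*E, - 18, - 10, - 16/3, - 1.43, sqrt(19)/19,sqrt( 2 ) /6,sqrt(14)/14, exp( - 1 ),  exp(-1 ), sqrt( 2 ),sqrt(2 ),E, pi, sqrt( 13),sqrt( 15),13,37,84]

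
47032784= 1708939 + 45323845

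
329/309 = 1+20/309  =  1.06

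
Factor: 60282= 2^1* 3^2* 17^1 * 197^1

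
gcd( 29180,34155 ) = 5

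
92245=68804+23441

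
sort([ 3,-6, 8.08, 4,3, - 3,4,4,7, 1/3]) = [ - 6 , - 3,1/3, 3 , 3, 4, 4, 4, 7,8.08 ]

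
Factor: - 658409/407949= - 3^( - 1)*17^( - 1)*19^( - 1 )*31^1*67^1*317^1*421^( - 1 ) 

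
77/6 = 77/6 =12.83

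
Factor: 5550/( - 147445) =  - 30/797 =-2^1*3^1*5^1*797^( - 1)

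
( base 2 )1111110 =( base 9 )150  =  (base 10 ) 126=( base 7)240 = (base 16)7e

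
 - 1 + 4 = 3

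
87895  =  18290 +69605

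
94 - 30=64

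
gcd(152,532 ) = 76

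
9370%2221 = 486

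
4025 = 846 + 3179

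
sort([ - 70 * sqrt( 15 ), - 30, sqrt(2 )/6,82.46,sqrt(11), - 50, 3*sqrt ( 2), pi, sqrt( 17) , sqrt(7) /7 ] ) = [  -  70 * sqrt ( 15), - 50, - 30,sqrt(2 ) /6 , sqrt(7 ) /7, pi,sqrt(11),  sqrt (17), 3*sqrt(2 ) , 82.46 ] 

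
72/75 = 24/25 = 0.96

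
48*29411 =1411728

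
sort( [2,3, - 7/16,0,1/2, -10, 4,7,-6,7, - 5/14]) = [ - 10, -6, - 7/16, - 5/14, 0,  1/2,2 , 3,  4,7,7 ] 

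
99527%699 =269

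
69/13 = 5  +  4/13 =5.31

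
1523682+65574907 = 67098589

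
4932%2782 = 2150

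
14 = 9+5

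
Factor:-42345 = - 3^2 * 5^1*941^1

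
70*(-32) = - 2240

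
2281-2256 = 25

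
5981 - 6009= - 28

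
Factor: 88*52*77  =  352352 = 2^5*7^1*11^2*13^1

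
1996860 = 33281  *60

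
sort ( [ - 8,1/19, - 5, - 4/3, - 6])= [  -  8, - 6, - 5, - 4/3,  1/19]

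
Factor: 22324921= 743^1*30047^1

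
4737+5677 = 10414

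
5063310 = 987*5130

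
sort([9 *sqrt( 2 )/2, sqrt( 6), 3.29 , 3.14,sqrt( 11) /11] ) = [sqrt( 11 ) /11, sqrt( 6 ),3.14,3.29, 9*sqrt( 2 ) /2] 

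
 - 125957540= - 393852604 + 267895064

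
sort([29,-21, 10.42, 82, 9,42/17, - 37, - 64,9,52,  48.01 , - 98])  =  [ - 98, - 64,-37, - 21,42/17, 9,9, 10.42, 29, 48.01, 52,82]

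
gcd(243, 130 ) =1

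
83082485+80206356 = 163288841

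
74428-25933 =48495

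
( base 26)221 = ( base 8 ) 2575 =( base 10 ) 1405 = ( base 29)1jd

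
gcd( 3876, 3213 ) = 51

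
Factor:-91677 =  - 3^1*30559^1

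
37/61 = 37/61 = 0.61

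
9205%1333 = 1207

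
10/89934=5/44967= 0.00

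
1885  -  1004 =881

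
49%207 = 49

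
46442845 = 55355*839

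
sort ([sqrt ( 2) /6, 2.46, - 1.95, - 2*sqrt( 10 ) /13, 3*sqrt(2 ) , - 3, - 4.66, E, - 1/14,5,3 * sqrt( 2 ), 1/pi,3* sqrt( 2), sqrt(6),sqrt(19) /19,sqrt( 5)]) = [ - 4.66, - 3, - 1.95, - 2*sqrt( 10 ) /13, - 1/14, sqrt( 19)/19,sqrt(2 ) /6, 1/pi,sqrt( 5),sqrt(  6), 2.46,E,3*sqrt(2 ),3*sqrt( 2),3* sqrt(2),5]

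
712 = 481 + 231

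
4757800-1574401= 3183399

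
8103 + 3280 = 11383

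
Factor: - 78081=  - 3^1* 17^1*1531^1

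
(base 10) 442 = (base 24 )ia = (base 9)541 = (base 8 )672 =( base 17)190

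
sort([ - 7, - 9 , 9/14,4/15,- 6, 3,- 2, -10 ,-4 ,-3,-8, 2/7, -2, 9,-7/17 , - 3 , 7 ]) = [ - 10, - 9, - 8,  -  7,-6, - 4, - 3, - 3, -2, -2, - 7/17,4/15 , 2/7,9/14, 3,7,9 ]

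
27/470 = 27/470 = 0.06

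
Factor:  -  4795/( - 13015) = 7/19 = 7^1*19^(  -  1)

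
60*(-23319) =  - 1399140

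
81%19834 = 81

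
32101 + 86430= 118531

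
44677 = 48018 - 3341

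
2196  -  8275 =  - 6079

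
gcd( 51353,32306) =1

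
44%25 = 19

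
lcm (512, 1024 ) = 1024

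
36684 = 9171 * 4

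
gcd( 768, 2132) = 4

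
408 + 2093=2501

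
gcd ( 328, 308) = 4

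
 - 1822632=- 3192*571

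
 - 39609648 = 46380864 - 85990512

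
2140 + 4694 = 6834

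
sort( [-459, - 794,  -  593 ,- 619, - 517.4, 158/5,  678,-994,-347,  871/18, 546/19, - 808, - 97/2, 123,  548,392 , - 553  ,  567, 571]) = [ - 994,  -  808, - 794, - 619, - 593,-553 , - 517.4, - 459, - 347, - 97/2 , 546/19, 158/5,871/18,123,392 , 548,  567, 571 , 678 ] 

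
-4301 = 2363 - 6664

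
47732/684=11933/171 =69.78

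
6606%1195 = 631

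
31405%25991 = 5414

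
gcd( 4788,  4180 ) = 76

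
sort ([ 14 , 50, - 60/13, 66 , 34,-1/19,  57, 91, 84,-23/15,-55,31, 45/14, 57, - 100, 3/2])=[-100,-55,-60/13, - 23/15,-1/19, 3/2, 45/14,14 , 31, 34, 50 , 57, 57,66,84, 91] 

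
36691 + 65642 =102333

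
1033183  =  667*1549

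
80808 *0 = 0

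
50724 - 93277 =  - 42553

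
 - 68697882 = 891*( - 77102)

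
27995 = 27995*1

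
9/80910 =1/8990 = 0.00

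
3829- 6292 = -2463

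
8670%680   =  510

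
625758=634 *987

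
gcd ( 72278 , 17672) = 2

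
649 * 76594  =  49709506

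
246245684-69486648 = 176759036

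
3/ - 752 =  - 3/752 = - 0.00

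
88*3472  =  305536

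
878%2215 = 878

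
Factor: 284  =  2^2* 71^1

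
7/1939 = 1/277 = 0.00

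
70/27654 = 35/13827 = 0.00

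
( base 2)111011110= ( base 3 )122201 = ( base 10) 478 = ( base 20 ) 13I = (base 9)581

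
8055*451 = 3632805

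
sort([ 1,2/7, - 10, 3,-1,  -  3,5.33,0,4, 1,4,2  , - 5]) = [ - 10, - 5, - 3, -1,0,2/7,  1,1,2,3,4,  4,5.33] 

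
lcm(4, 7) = 28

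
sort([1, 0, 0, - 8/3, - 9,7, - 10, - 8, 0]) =[ - 10 ,  -  9,  -  8, - 8/3 , 0,0 , 0, 1,7]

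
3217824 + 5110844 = 8328668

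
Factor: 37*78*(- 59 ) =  - 170274 = - 2^1 * 3^1*13^1*37^1*59^1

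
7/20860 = 1/2980 = 0.00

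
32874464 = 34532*952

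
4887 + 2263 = 7150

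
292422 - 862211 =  - 569789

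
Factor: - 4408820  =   - 2^2*5^1*13^1 *31^1*547^1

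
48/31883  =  48/31883 = 0.00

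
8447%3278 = 1891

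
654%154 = 38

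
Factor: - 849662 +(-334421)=-1184083^1= - 1184083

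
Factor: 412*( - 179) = - 73748 = -2^2*103^1*179^1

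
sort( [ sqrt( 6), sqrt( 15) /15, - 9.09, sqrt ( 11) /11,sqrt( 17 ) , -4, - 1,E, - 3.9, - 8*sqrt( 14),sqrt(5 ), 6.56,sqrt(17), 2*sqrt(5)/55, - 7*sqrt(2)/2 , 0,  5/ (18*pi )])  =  [ - 8*sqrt(14),-9.09,  -  7 * sqrt ( 2 ) /2, - 4, - 3.9, - 1, 0, 2*sqrt(5)/55, 5/(18*pi),sqrt(15 )/15, sqrt ( 11)/11, sqrt( 5 ), sqrt( 6), E, sqrt( 17 ),  sqrt(17 ), 6.56 ] 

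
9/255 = 3/85 = 0.04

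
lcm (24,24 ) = 24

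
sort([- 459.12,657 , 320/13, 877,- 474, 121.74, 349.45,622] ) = [  -  474, - 459.12, 320/13 , 121.74,349.45,622,657, 877 ]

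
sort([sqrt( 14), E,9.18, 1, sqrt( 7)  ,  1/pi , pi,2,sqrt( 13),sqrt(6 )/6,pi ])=[1/pi  ,  sqrt( 6 )/6,1, 2, sqrt ( 7) , E , pi,pi , sqrt( 13),sqrt ( 14),  9.18] 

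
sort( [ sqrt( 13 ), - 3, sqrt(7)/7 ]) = [-3,sqrt( 7)/7,sqrt( 13)]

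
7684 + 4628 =12312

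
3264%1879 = 1385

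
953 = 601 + 352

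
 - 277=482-759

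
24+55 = 79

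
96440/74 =1303 + 9/37=1303.24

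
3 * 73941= 221823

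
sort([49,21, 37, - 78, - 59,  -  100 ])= [ - 100, - 78, -59, 21,37, 49]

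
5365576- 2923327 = 2442249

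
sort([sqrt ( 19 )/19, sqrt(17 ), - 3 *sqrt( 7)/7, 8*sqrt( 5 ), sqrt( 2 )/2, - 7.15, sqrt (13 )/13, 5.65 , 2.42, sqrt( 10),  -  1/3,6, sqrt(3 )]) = [-7.15, - 3 * sqrt( 7 )/7, - 1/3, sqrt( 19)/19,sqrt(13 )/13, sqrt( 2)/2  ,  sqrt( 3 ),2.42, sqrt(10), sqrt( 17), 5.65,6, 8 * sqrt(5) ] 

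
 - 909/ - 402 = 303/134= 2.26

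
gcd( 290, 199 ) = 1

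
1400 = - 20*( - 70 ) 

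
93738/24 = 15623/4 =3905.75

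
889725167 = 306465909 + 583259258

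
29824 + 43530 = 73354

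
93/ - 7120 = -93/7120 = - 0.01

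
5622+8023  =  13645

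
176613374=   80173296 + 96440078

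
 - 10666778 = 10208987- 20875765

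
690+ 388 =1078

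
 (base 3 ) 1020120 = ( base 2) 1110001010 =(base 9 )1216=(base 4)32022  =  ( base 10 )906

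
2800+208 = 3008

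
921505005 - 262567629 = 658937376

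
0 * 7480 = 0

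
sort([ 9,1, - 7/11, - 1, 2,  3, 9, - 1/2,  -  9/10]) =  [ - 1, -9/10,-7/11, - 1/2 , 1,  2,3,  9,9]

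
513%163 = 24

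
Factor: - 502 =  - 2^1*251^1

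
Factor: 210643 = 210643^1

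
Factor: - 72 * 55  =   - 2^3*3^2*5^1*11^1 = - 3960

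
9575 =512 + 9063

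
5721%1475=1296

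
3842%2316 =1526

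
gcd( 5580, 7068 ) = 372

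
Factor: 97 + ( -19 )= 2^1*3^1*13^1  =  78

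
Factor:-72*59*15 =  - 63720 = - 2^3 * 3^3*5^1*59^1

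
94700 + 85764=180464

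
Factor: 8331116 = 2^2*2082779^1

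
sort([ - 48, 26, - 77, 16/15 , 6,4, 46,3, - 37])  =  [-77, - 48, - 37,16/15, 3, 4, 6,  26,46 ] 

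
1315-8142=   -  6827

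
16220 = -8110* ( - 2)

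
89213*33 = 2944029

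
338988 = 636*533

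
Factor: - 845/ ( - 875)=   169/175=5^ (  -  2)*7^( - 1)*13^2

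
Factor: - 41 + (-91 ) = -2^2*3^1*11^1 = - 132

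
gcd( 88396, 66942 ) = 2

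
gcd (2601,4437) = 153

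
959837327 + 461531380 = 1421368707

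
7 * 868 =6076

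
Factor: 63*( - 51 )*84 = -2^2*3^4*7^2*17^1= - 269892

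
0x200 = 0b1000000000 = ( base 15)242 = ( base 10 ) 512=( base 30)H2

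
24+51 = 75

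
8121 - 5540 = 2581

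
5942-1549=4393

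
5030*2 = 10060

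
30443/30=1014 + 23/30 =1014.77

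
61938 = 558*111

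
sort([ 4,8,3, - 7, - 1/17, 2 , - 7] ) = [ - 7, - 7, - 1/17,2, 3,4,8 ] 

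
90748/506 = 179 + 87/253 = 179.34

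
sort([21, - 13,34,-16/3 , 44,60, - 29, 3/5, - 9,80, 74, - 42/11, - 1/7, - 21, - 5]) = [ - 29,-21, - 13, - 9, - 16/3,-5,-42/11 , - 1/7,3/5,21,34 , 44,60,74,80]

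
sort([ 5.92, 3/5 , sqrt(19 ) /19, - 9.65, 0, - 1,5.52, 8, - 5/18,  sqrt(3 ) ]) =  [ - 9.65, -1, - 5/18, 0,sqrt(19)/19,3/5,sqrt(3),  5.52,  5.92,8]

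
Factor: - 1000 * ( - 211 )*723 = 152553000 = 2^3*3^1*5^3 *211^1*241^1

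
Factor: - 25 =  - 5^2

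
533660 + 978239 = 1511899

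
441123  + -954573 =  - 513450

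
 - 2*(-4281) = 8562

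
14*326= 4564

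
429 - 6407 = -5978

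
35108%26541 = 8567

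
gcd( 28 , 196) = 28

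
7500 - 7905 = - 405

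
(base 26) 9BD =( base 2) 1100011101111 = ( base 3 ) 22202102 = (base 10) 6383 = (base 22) D43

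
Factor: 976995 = 3^3*5^1*7237^1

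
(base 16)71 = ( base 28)41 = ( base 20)5d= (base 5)423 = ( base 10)113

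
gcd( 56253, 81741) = 3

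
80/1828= 20/457  =  0.04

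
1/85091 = 1/85091= 0.00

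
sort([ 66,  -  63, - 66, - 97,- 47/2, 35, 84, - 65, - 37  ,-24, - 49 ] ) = [ - 97, - 66 , - 65, -63,-49, - 37, - 24, - 47/2, 35,66,  84] 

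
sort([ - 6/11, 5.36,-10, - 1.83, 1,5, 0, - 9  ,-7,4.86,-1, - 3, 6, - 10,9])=[ - 10, - 10,-9 , - 7,-3  , - 1.83,-1, - 6/11,0, 1,4.86, 5,  5.36,  6, 9]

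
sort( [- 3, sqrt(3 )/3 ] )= [ - 3, sqrt(3)/3 ] 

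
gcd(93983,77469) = 1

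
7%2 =1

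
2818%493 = 353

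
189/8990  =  189/8990 =0.02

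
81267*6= 487602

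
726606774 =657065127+69541647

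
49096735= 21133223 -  - 27963512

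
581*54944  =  31922464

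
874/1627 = 874/1627 = 0.54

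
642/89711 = 642/89711= 0.01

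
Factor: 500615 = 5^1*59^1* 1697^1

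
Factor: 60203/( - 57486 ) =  - 421/402 = - 2^( - 1 )*3^( - 1)*67^(-1 ) * 421^1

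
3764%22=2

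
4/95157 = 4/95157=0.00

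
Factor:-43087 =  - 11^1 * 3917^1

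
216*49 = 10584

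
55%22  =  11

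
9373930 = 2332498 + 7041432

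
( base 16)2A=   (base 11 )39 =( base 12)36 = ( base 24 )1i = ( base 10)42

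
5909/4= 5909/4 = 1477.25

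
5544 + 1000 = 6544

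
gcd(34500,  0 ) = 34500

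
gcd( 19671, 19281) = 3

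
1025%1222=1025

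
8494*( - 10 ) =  - 84940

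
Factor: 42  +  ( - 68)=-26=- 2^1*13^1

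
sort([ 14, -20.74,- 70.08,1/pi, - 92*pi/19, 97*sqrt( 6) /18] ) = [-70.08,  -  20.74,-92*pi/19,1/pi,97  *sqrt( 6)/18, 14] 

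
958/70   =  479/35 = 13.69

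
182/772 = 91/386 = 0.24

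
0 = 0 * ( - 821 )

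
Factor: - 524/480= -131/120= - 2^( - 3)*3^( - 1)*5^( - 1) *131^1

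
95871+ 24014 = 119885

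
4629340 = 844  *5485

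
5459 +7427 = 12886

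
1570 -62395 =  - 60825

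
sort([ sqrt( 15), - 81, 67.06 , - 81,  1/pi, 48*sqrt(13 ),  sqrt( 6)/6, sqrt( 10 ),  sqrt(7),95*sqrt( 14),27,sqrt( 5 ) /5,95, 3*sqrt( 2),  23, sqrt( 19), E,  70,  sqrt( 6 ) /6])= [ - 81,-81, 1/pi, sqrt( 6)/6 , sqrt(6)/6, sqrt(5)/5,sqrt( 7) , E, sqrt( 10), sqrt( 15 ),3*sqrt( 2 ), sqrt( 19),23, 27, 67.06, 70, 95,48*sqrt( 13), 95*sqrt( 14)] 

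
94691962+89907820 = 184599782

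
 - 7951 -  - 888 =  - 7063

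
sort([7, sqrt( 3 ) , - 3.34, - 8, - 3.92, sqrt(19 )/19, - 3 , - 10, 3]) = [ - 10, - 8, - 3.92, - 3.34, - 3,sqrt (19 ) /19,sqrt( 3),3,7]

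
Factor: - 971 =-971^1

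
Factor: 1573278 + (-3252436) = - 1679158 = -2^1*13^1 * 17^1*29^1*131^1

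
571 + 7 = 578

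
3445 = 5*689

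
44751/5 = 44751/5=8950.20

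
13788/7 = 13788/7 = 1969.71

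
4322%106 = 82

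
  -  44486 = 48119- 92605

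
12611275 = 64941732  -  52330457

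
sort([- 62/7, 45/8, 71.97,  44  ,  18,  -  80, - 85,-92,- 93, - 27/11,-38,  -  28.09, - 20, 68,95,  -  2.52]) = [ - 93, - 92, - 85,-80, - 38, - 28.09,-20,  -  62/7, - 2.52, - 27/11, 45/8, 18, 44, 68, 71.97, 95 ] 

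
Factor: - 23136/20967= -32/29= -2^5*29^ ( - 1)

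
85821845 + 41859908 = 127681753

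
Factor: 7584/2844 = 2^3*3^( - 1 ) = 8/3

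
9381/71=9381/71 = 132.13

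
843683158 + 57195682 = 900878840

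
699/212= 699/212= 3.30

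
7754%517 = 516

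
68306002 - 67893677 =412325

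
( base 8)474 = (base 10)316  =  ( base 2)100111100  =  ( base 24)d4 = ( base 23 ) DH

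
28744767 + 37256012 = 66000779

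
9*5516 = 49644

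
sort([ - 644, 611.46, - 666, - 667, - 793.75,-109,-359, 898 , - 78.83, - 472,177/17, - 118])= [ - 793.75, - 667, - 666, - 644, - 472 , - 359,-118 , - 109, -78.83, 177/17, 611.46,  898]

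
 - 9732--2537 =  - 7195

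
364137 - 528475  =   - 164338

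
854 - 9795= -8941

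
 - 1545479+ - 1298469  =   - 2843948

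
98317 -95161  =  3156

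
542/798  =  271/399 = 0.68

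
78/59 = 1 + 19/59 = 1.32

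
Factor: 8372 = 2^2 *7^1*13^1*23^1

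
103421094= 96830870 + 6590224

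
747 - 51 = 696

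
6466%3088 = 290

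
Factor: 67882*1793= 2^1 * 11^1*163^1*33941^1 = 121712426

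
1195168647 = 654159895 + 541008752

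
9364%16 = 4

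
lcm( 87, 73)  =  6351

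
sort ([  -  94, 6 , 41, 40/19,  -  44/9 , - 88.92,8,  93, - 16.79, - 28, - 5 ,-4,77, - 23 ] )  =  [ - 94, - 88.92, - 28, - 23, - 16.79 , - 5, - 44/9, - 4,40/19,  6, 8 , 41, 77,  93] 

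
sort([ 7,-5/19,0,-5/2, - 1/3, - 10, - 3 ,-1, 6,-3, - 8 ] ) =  [-10, - 8,  -  3, - 3  , - 5/2,  -  1, - 1/3, - 5/19,0,6,  7 ]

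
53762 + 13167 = 66929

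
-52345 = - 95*551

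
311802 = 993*314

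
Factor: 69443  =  11^1*59^1*107^1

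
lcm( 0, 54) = 0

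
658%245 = 168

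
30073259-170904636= - 140831377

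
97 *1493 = 144821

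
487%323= 164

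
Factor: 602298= 2^1*3^2*33461^1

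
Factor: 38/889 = 2^1*7^( - 1)*19^1 *127^( -1 )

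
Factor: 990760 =2^3*5^1*17^1*31^1*47^1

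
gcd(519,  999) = 3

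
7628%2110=1298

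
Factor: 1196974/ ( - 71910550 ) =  - 598487/35955275 = - 5^ ( - 2 )*598487^1*1438211^( - 1) 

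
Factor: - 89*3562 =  - 2^1*13^1*89^1*137^1 = - 317018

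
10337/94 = 109+91/94 = 109.97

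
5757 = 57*101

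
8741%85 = 71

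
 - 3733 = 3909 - 7642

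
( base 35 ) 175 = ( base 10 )1475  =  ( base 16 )5c3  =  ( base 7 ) 4205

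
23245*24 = 557880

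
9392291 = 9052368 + 339923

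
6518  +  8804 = 15322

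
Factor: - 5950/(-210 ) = 3^( - 1 )*5^1*17^1 = 85/3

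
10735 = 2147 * 5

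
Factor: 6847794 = 2^1 *3^3*211^1*601^1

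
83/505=83/505 = 0.16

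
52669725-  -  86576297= 139246022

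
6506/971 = 6+680/971 = 6.70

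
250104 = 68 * 3678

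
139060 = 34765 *4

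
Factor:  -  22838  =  - 2^1*19^1*601^1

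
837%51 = 21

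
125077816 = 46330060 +78747756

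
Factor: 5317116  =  2^2*3^1 * 7^1*63299^1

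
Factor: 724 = 2^2 *181^1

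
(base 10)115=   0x73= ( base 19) 61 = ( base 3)11021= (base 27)47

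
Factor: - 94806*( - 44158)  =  4186443348 = 2^2*3^2*23^1*229^1*22079^1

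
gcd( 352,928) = 32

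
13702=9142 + 4560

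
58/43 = 58/43 = 1.35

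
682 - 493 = 189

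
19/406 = 19/406 =0.05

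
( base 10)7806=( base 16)1E7E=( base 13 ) 3726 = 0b1111001111110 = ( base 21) hef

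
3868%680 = 468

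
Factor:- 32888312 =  - 2^3*103^1*167^1*239^1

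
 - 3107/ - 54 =57 + 29/54=57.54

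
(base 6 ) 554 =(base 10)214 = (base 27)7P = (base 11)185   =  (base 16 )d6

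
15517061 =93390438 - 77873377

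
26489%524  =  289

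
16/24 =2/3  =  0.67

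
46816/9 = 46816/9 = 5201.78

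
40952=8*5119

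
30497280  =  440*69312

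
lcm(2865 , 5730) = 5730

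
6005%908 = 557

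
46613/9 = 46613/9 = 5179.22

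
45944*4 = 183776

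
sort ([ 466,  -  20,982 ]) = [ - 20,466 , 982]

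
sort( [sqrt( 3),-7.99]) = [  -  7.99,  sqrt(3 )]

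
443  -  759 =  - 316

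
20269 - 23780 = - 3511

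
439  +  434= 873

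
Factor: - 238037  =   - 238037^1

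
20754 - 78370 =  - 57616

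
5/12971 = 5/12971 = 0.00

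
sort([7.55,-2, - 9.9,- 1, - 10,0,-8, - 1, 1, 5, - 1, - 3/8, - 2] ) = [  -  10,  -  9.9, - 8, - 2  , - 2, - 1,-1, - 1, - 3/8 , 0,1,  5  ,  7.55 ] 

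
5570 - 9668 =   -  4098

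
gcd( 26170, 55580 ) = 10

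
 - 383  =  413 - 796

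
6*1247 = 7482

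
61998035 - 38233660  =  23764375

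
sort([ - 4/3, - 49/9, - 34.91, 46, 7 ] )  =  [  -  34.91, - 49/9, - 4/3, 7, 46 ] 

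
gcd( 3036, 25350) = 6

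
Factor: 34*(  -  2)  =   - 68= -2^2*17^1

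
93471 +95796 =189267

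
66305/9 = 7367 + 2/9 = 7367.22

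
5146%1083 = 814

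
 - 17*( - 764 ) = 12988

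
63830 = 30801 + 33029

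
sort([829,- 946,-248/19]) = [-946, - 248/19, 829]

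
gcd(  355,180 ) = 5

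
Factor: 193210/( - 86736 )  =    -  2^( - 3 )*3^( - 1 )*5^1*13^( - 1)*139^1 = - 695/312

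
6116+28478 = 34594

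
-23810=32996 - 56806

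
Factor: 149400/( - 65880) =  - 3^( - 1) * 5^1*61^( - 1 )*83^1  =  -  415/183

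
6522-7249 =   -  727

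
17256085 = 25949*665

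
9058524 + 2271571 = 11330095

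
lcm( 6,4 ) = 12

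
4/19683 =4/19683 = 0.00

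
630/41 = 15 + 15/41  =  15.37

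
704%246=212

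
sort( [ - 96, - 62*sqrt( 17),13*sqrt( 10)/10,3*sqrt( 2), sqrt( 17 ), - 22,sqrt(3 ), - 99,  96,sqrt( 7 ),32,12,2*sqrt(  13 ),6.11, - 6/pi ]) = [ - 62*sqrt (17), - 99, - 96,-22, - 6/pi, sqrt (3),sqrt( 7)  ,  13*sqrt( 10 ) /10,sqrt( 17),3*sqrt( 2),6.11, 2*sqrt( 13) , 12,32,  96 ]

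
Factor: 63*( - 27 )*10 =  - 2^1*3^5*5^1* 7^1 = - 17010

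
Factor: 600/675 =8/9 = 2^3*3^( - 2)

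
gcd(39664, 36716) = 268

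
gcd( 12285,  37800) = 945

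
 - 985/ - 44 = 985/44 = 22.39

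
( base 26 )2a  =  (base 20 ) 32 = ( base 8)76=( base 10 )62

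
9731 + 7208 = 16939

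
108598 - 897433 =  - 788835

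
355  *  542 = 192410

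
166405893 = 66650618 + 99755275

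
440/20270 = 44/2027 = 0.02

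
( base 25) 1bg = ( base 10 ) 916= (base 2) 1110010100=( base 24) 1e4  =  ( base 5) 12131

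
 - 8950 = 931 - 9881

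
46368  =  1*46368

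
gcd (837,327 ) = 3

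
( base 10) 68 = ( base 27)2e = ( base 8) 104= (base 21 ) 35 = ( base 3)2112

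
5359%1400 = 1159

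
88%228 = 88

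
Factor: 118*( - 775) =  - 91450 = -2^1*5^2*31^1 * 59^1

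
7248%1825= 1773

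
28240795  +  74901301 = 103142096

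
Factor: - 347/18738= -2^( - 1) * 3^(-3 ) = - 1/54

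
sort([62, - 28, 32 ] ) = [ - 28, 32,62] 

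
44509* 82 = 3649738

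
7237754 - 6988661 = 249093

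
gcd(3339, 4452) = 1113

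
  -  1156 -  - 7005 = 5849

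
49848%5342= 1770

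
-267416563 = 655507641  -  922924204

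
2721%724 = 549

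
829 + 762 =1591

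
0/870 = 0 =0.00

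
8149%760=549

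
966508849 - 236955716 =729553133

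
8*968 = 7744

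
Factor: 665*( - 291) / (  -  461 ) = 3^1*5^1 * 7^1*19^1 * 97^1*461^( - 1)=193515/461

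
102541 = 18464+84077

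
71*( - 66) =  - 4686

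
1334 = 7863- 6529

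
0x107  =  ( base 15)128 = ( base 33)7W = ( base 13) 173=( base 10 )263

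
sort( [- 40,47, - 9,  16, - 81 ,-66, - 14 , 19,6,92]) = [-81,-66, - 40, - 14, - 9,6, 16, 19, 47,92 ] 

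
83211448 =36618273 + 46593175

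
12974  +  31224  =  44198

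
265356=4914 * 54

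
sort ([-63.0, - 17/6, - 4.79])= [ - 63.0, - 4.79, -17/6]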